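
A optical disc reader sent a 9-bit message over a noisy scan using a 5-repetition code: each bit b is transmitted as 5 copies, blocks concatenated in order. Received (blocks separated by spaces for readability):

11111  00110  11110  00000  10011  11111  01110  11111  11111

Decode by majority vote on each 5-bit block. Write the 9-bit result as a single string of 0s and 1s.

Block 1 (11111): 5 ones → 1
Block 2 (00110): 2 ones → 0
Block 3 (11110): 4 ones → 1
Block 4 (00000): 0 ones → 0
Block 5 (10011): 3 ones → 1
Block 6 (11111): 5 ones → 1
Block 7 (01110): 3 ones → 1
Block 8 (11111): 5 ones → 1
Block 9 (11111): 5 ones → 1

101011111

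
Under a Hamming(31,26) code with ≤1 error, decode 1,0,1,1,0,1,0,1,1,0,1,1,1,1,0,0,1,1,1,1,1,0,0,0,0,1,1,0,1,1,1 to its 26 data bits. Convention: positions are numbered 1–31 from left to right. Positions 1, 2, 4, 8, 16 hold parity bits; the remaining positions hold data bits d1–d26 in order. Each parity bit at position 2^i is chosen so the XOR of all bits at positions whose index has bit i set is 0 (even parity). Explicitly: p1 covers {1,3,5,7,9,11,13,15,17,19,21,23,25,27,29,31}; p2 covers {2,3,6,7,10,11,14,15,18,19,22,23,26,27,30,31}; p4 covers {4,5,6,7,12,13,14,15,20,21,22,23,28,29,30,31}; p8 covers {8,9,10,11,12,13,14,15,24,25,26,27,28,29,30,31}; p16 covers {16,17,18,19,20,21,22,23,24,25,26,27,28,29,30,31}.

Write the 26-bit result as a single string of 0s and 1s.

s1 (pos 1,3,5,7,9,11,13,15,17,19,21,23,25,27,29,31): 1⊕1⊕0⊕0⊕1⊕1⊕1⊕0⊕1⊕1⊕1⊕0⊕0⊕1⊕1⊕1 = 1
s2 (pos 2,3,6,7,10,11,14,15,18,19,22,23,26,27,30,31): 0⊕1⊕1⊕0⊕0⊕1⊕1⊕0⊕1⊕1⊕0⊕0⊕1⊕1⊕1⊕1 = 0
s4 (pos 4,5,6,7,12,13,14,15,20,21,22,23,28,29,30,31): 1⊕0⊕1⊕0⊕1⊕1⊕1⊕0⊕1⊕1⊕0⊕0⊕0⊕1⊕1⊕1 = 0
s8 (pos 8,9,10,11,12,13,14,15,24,25,26,27,28,29,30,31): 1⊕1⊕0⊕1⊕1⊕1⊕1⊕0⊕0⊕0⊕1⊕1⊕0⊕1⊕1⊕1 = 1
s16 (pos 16,17,18,19,20,21,22,23,24,25,26,27,28,29,30,31): 0⊕1⊕1⊕1⊕1⊕1⊕0⊕0⊕0⊕0⊕1⊕1⊕0⊕1⊕1⊕1 = 0
Syndrome s16…s1 = 01001 → error at position 9.
Flip position 9: 1011010110111100111110000110111 → 1011010100111100111110000110111
Read data bits from positions 3,5,6,7,9,10,11,12,13,14,15,17,18,19,20,21,22,23,24,25,26,27,28,29,30,31: 10100011110111110000110111

10100011110111110000110111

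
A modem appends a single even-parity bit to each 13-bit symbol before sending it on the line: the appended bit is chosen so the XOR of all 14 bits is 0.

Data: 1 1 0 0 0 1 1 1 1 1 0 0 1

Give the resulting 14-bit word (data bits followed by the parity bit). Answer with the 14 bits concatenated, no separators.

11000111110010

XOR of the 13 data bits: 1⊕1⊕0⊕0⊕0⊕1⊕1⊕1⊕1⊕1⊕0⊕0⊕1 = 0
Parity bit = 0 (so all 14 bits XOR to 0).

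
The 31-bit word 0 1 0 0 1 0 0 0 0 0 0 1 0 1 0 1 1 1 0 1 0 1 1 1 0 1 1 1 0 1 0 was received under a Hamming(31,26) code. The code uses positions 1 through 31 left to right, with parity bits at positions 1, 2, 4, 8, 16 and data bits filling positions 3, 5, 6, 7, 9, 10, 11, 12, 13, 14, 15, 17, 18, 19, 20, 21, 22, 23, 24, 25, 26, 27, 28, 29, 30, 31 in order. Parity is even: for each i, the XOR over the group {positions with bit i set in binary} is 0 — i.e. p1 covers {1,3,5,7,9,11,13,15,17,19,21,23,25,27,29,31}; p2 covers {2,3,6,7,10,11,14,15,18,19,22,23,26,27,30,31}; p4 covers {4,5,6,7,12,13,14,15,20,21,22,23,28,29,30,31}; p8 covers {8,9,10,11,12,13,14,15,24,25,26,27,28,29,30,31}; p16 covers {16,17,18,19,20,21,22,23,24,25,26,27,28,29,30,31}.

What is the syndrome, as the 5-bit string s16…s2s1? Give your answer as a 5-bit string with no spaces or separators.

s1 (pos 1,3,5,7,9,11,13,15,17,19,21,23,25,27,29,31): 0⊕0⊕1⊕0⊕0⊕0⊕0⊕0⊕1⊕0⊕0⊕1⊕0⊕1⊕0⊕0 = 0
s2 (pos 2,3,6,7,10,11,14,15,18,19,22,23,26,27,30,31): 1⊕0⊕0⊕0⊕0⊕0⊕1⊕0⊕1⊕0⊕1⊕1⊕1⊕1⊕1⊕0 = 0
s4 (pos 4,5,6,7,12,13,14,15,20,21,22,23,28,29,30,31): 0⊕1⊕0⊕0⊕1⊕0⊕1⊕0⊕1⊕0⊕1⊕1⊕1⊕0⊕1⊕0 = 0
s8 (pos 8,9,10,11,12,13,14,15,24,25,26,27,28,29,30,31): 0⊕0⊕0⊕0⊕1⊕0⊕1⊕0⊕1⊕0⊕1⊕1⊕1⊕0⊕1⊕0 = 1
s16 (pos 16,17,18,19,20,21,22,23,24,25,26,27,28,29,30,31): 1⊕1⊕1⊕0⊕1⊕0⊕1⊕1⊕1⊕0⊕1⊕1⊕1⊕0⊕1⊕0 = 1
Syndrome s16…s1 = 11000 → error at position 24.

11000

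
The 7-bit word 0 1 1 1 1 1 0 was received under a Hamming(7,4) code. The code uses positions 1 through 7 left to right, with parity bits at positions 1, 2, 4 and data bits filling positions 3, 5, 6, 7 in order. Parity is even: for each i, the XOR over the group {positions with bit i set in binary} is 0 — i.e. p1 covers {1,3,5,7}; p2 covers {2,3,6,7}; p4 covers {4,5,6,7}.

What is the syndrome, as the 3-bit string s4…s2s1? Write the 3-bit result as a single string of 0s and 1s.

s1 (pos 1,3,5,7): 0⊕1⊕1⊕0 = 0
s2 (pos 2,3,6,7): 1⊕1⊕1⊕0 = 1
s4 (pos 4,5,6,7): 1⊕1⊕1⊕0 = 1
Syndrome s4…s1 = 110 → error at position 6.

110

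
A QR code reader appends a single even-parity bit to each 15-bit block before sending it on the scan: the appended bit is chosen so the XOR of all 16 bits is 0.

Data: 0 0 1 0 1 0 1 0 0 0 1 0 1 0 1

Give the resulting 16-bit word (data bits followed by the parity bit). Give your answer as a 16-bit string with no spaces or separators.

XOR of the 15 data bits: 0⊕0⊕1⊕0⊕1⊕0⊕1⊕0⊕0⊕0⊕1⊕0⊕1⊕0⊕1 = 0
Parity bit = 0 (so all 16 bits XOR to 0).

0010101000101010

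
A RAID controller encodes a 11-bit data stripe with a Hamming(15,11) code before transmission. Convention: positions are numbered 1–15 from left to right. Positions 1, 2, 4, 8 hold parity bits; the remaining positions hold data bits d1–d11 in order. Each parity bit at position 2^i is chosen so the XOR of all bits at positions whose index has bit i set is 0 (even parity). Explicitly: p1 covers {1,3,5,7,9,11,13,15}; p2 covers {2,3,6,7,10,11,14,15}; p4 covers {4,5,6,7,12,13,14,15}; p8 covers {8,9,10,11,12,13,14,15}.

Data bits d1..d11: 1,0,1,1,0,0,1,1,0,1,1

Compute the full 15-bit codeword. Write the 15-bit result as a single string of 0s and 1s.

001101100011011

Place data at non-parity positions: p1 p2 1 p4 0 1 1 p8 0 0 1 1 0 1 1
p1 (pos 1,3,5,7,9,11,13,15): XOR of data positions = 1⊕0⊕1⊕0⊕1⊕0⊕1 = 0
p2 (pos 2,3,6,7,10,11,14,15): XOR of data positions = 1⊕1⊕1⊕0⊕1⊕1⊕1 = 0
p4 (pos 4,5,6,7,12,13,14,15): XOR of data positions = 0⊕1⊕1⊕1⊕0⊕1⊕1 = 1
p8 (pos 8,9,10,11,12,13,14,15): XOR of data positions = 0⊕0⊕1⊕1⊕0⊕1⊕1 = 0
Codeword: 001101100011011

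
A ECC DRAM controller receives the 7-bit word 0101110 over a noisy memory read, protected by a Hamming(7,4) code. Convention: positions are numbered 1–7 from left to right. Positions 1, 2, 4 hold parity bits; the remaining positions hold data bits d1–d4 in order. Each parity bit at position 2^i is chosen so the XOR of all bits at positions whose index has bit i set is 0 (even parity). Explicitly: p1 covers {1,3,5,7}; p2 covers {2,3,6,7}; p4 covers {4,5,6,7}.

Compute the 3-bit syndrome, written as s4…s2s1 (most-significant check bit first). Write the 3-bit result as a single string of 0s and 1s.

101

s1 (pos 1,3,5,7): 0⊕0⊕1⊕0 = 1
s2 (pos 2,3,6,7): 1⊕0⊕1⊕0 = 0
s4 (pos 4,5,6,7): 1⊕1⊕1⊕0 = 1
Syndrome s4…s1 = 101 → error at position 5.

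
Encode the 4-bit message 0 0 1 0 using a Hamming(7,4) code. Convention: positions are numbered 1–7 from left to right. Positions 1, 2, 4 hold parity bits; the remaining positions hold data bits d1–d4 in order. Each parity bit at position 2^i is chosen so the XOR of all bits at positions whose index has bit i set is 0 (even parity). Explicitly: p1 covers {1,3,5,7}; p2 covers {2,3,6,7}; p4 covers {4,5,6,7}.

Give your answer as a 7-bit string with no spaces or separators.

0101010

Place data at non-parity positions: p1 p2 0 p4 0 1 0
p1 (pos 1,3,5,7): XOR of data positions = 0⊕0⊕0 = 0
p2 (pos 2,3,6,7): XOR of data positions = 0⊕1⊕0 = 1
p4 (pos 4,5,6,7): XOR of data positions = 0⊕1⊕0 = 1
Codeword: 0101010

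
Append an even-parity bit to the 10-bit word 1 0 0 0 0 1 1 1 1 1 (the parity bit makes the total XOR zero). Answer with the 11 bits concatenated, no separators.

10000111110

XOR of the 10 data bits: 1⊕0⊕0⊕0⊕0⊕1⊕1⊕1⊕1⊕1 = 0
Parity bit = 0 (so all 11 bits XOR to 0).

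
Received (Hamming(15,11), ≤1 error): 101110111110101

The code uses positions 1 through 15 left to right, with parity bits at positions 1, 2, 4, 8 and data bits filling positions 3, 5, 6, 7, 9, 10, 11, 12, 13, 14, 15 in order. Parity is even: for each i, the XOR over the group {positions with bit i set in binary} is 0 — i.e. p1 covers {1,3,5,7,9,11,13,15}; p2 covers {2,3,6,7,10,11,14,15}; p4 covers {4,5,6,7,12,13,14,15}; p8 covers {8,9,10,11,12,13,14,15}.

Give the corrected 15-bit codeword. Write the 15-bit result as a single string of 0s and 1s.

101111111110101

s1 (pos 1,3,5,7,9,11,13,15): 1⊕1⊕1⊕1⊕1⊕1⊕1⊕1 = 0
s2 (pos 2,3,6,7,10,11,14,15): 0⊕1⊕0⊕1⊕1⊕1⊕0⊕1 = 1
s4 (pos 4,5,6,7,12,13,14,15): 1⊕1⊕0⊕1⊕0⊕1⊕0⊕1 = 1
s8 (pos 8,9,10,11,12,13,14,15): 1⊕1⊕1⊕1⊕0⊕1⊕0⊕1 = 0
Syndrome s8…s1 = 0110 → error at position 6.
Flip position 6: 101110111110101 → 101111111110101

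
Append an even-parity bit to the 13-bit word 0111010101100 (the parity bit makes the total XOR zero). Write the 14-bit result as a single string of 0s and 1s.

01110101011001

XOR of the 13 data bits: 0⊕1⊕1⊕1⊕0⊕1⊕0⊕1⊕0⊕1⊕1⊕0⊕0 = 1
Parity bit = 1 (so all 14 bits XOR to 0).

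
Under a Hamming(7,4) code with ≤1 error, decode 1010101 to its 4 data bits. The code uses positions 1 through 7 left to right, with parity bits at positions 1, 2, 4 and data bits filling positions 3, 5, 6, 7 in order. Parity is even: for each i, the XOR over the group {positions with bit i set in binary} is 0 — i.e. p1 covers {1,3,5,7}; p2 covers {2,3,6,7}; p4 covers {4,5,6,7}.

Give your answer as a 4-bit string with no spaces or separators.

s1 (pos 1,3,5,7): 1⊕1⊕1⊕1 = 0
s2 (pos 2,3,6,7): 0⊕1⊕0⊕1 = 0
s4 (pos 4,5,6,7): 0⊕1⊕0⊕1 = 0
Syndrome s4…s1 = 000 → no error.
Read data bits from positions 3,5,6,7: 1101

1101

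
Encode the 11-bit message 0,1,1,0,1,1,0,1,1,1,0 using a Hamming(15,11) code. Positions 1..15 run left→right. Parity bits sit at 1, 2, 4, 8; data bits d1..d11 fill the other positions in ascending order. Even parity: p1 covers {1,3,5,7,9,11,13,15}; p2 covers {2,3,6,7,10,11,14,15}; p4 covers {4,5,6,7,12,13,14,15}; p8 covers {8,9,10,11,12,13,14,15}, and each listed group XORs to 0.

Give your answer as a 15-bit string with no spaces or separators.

110111011101110

Place data at non-parity positions: p1 p2 0 p4 1 1 0 p8 1 1 0 1 1 1 0
p1 (pos 1,3,5,7,9,11,13,15): XOR of data positions = 0⊕1⊕0⊕1⊕0⊕1⊕0 = 1
p2 (pos 2,3,6,7,10,11,14,15): XOR of data positions = 0⊕1⊕0⊕1⊕0⊕1⊕0 = 1
p4 (pos 4,5,6,7,12,13,14,15): XOR of data positions = 1⊕1⊕0⊕1⊕1⊕1⊕0 = 1
p8 (pos 8,9,10,11,12,13,14,15): XOR of data positions = 1⊕1⊕0⊕1⊕1⊕1⊕0 = 1
Codeword: 110111011101110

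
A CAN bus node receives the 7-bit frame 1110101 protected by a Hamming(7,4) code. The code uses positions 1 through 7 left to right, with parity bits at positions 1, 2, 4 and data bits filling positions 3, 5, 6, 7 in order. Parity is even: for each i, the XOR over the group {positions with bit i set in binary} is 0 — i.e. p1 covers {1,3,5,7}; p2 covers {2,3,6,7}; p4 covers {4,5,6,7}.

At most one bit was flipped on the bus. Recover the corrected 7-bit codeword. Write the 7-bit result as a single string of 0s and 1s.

1010101

s1 (pos 1,3,5,7): 1⊕1⊕1⊕1 = 0
s2 (pos 2,3,6,7): 1⊕1⊕0⊕1 = 1
s4 (pos 4,5,6,7): 0⊕1⊕0⊕1 = 0
Syndrome s4…s1 = 010 → error at position 2.
Flip position 2: 1110101 → 1010101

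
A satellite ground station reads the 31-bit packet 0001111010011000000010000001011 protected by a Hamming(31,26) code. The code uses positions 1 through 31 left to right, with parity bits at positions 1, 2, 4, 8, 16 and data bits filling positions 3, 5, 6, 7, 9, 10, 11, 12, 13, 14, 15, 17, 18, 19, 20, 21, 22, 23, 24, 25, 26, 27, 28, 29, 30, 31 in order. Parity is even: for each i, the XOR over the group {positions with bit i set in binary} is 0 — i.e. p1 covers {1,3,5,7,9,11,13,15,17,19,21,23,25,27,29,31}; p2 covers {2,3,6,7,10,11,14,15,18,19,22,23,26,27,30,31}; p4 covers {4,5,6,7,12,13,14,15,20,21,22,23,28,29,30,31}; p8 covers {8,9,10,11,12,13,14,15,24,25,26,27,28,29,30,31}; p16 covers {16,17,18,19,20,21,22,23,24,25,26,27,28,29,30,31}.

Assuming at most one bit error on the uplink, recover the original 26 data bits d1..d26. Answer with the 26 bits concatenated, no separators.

01111001100000010000001011

s1 (pos 1,3,5,7,9,11,13,15,17,19,21,23,25,27,29,31): 0⊕0⊕1⊕1⊕1⊕0⊕1⊕0⊕0⊕0⊕1⊕0⊕0⊕0⊕0⊕1 = 0
s2 (pos 2,3,6,7,10,11,14,15,18,19,22,23,26,27,30,31): 0⊕0⊕1⊕1⊕0⊕0⊕0⊕0⊕0⊕0⊕0⊕0⊕0⊕0⊕1⊕1 = 0
s4 (pos 4,5,6,7,12,13,14,15,20,21,22,23,28,29,30,31): 1⊕1⊕1⊕1⊕1⊕1⊕0⊕0⊕0⊕1⊕0⊕0⊕1⊕0⊕1⊕1 = 0
s8 (pos 8,9,10,11,12,13,14,15,24,25,26,27,28,29,30,31): 0⊕1⊕0⊕0⊕1⊕1⊕0⊕0⊕0⊕0⊕0⊕0⊕1⊕0⊕1⊕1 = 0
s16 (pos 16,17,18,19,20,21,22,23,24,25,26,27,28,29,30,31): 0⊕0⊕0⊕0⊕0⊕1⊕0⊕0⊕0⊕0⊕0⊕0⊕1⊕0⊕1⊕1 = 0
Syndrome s16…s1 = 00000 → no error.
Read data bits from positions 3,5,6,7,9,10,11,12,13,14,15,17,18,19,20,21,22,23,24,25,26,27,28,29,30,31: 01111001100000010000001011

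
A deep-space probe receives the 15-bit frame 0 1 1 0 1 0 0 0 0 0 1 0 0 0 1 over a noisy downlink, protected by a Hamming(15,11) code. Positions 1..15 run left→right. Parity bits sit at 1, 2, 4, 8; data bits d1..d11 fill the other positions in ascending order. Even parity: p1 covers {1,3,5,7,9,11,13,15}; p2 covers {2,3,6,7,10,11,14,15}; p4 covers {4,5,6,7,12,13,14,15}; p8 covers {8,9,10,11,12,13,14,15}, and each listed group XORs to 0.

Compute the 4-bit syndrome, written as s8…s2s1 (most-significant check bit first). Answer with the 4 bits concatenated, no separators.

s1 (pos 1,3,5,7,9,11,13,15): 0⊕1⊕1⊕0⊕0⊕1⊕0⊕1 = 0
s2 (pos 2,3,6,7,10,11,14,15): 1⊕1⊕0⊕0⊕0⊕1⊕0⊕1 = 0
s4 (pos 4,5,6,7,12,13,14,15): 0⊕1⊕0⊕0⊕0⊕0⊕0⊕1 = 0
s8 (pos 8,9,10,11,12,13,14,15): 0⊕0⊕0⊕1⊕0⊕0⊕0⊕1 = 0
Syndrome s8…s1 = 0000 → no error.

0000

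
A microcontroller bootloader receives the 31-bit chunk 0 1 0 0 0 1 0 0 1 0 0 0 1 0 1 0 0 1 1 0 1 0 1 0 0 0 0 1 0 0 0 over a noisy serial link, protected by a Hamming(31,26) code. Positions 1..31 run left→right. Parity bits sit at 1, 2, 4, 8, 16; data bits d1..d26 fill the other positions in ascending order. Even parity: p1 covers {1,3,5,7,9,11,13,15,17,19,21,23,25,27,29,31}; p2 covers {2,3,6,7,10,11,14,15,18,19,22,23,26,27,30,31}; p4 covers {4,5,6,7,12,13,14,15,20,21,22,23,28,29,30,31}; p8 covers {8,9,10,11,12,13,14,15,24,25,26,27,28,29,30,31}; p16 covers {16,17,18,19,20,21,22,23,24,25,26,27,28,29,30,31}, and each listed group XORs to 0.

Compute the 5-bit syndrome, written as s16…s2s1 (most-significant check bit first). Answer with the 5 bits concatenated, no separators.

10000

s1 (pos 1,3,5,7,9,11,13,15,17,19,21,23,25,27,29,31): 0⊕0⊕0⊕0⊕1⊕0⊕1⊕1⊕0⊕1⊕1⊕1⊕0⊕0⊕0⊕0 = 0
s2 (pos 2,3,6,7,10,11,14,15,18,19,22,23,26,27,30,31): 1⊕0⊕1⊕0⊕0⊕0⊕0⊕1⊕1⊕1⊕0⊕1⊕0⊕0⊕0⊕0 = 0
s4 (pos 4,5,6,7,12,13,14,15,20,21,22,23,28,29,30,31): 0⊕0⊕1⊕0⊕0⊕1⊕0⊕1⊕0⊕1⊕0⊕1⊕1⊕0⊕0⊕0 = 0
s8 (pos 8,9,10,11,12,13,14,15,24,25,26,27,28,29,30,31): 0⊕1⊕0⊕0⊕0⊕1⊕0⊕1⊕0⊕0⊕0⊕0⊕1⊕0⊕0⊕0 = 0
s16 (pos 16,17,18,19,20,21,22,23,24,25,26,27,28,29,30,31): 0⊕0⊕1⊕1⊕0⊕1⊕0⊕1⊕0⊕0⊕0⊕0⊕1⊕0⊕0⊕0 = 1
Syndrome s16…s1 = 10000 → error at position 16.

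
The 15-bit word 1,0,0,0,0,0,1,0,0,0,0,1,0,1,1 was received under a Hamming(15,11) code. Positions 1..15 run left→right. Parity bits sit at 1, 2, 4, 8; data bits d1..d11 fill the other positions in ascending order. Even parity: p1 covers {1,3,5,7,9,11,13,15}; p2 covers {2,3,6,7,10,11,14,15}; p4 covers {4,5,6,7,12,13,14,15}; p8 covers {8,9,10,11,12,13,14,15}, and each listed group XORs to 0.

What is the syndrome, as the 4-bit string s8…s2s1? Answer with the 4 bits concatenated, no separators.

s1 (pos 1,3,5,7,9,11,13,15): 1⊕0⊕0⊕1⊕0⊕0⊕0⊕1 = 1
s2 (pos 2,3,6,7,10,11,14,15): 0⊕0⊕0⊕1⊕0⊕0⊕1⊕1 = 1
s4 (pos 4,5,6,7,12,13,14,15): 0⊕0⊕0⊕1⊕1⊕0⊕1⊕1 = 0
s8 (pos 8,9,10,11,12,13,14,15): 0⊕0⊕0⊕0⊕1⊕0⊕1⊕1 = 1
Syndrome s8…s1 = 1011 → error at position 11.

1011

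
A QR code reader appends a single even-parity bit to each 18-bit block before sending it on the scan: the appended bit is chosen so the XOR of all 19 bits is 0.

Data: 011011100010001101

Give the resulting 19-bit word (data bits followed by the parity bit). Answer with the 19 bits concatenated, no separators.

0110111000100011011

XOR of the 18 data bits: 0⊕1⊕1⊕0⊕1⊕1⊕1⊕0⊕0⊕0⊕1⊕0⊕0⊕0⊕1⊕1⊕0⊕1 = 1
Parity bit = 1 (so all 19 bits XOR to 0).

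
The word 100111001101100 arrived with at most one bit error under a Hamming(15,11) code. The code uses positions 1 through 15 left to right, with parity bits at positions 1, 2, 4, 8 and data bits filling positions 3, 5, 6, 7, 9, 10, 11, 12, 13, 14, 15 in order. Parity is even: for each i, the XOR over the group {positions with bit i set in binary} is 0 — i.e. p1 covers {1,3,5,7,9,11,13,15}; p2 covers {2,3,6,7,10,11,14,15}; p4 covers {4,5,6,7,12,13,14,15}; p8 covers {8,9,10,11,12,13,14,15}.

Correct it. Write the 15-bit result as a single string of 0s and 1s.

100011001101100

s1 (pos 1,3,5,7,9,11,13,15): 1⊕0⊕1⊕0⊕1⊕0⊕1⊕0 = 0
s2 (pos 2,3,6,7,10,11,14,15): 0⊕0⊕1⊕0⊕1⊕0⊕0⊕0 = 0
s4 (pos 4,5,6,7,12,13,14,15): 1⊕1⊕1⊕0⊕1⊕1⊕0⊕0 = 1
s8 (pos 8,9,10,11,12,13,14,15): 0⊕1⊕1⊕0⊕1⊕1⊕0⊕0 = 0
Syndrome s8…s1 = 0100 → error at position 4.
Flip position 4: 100111001101100 → 100011001101100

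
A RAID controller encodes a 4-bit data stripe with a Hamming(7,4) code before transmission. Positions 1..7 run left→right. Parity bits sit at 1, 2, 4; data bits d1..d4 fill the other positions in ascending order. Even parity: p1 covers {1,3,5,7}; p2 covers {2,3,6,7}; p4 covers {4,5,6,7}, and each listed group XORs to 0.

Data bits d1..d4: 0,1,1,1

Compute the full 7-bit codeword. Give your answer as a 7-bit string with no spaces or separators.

Place data at non-parity positions: p1 p2 0 p4 1 1 1
p1 (pos 1,3,5,7): XOR of data positions = 0⊕1⊕1 = 0
p2 (pos 2,3,6,7): XOR of data positions = 0⊕1⊕1 = 0
p4 (pos 4,5,6,7): XOR of data positions = 1⊕1⊕1 = 1
Codeword: 0001111

0001111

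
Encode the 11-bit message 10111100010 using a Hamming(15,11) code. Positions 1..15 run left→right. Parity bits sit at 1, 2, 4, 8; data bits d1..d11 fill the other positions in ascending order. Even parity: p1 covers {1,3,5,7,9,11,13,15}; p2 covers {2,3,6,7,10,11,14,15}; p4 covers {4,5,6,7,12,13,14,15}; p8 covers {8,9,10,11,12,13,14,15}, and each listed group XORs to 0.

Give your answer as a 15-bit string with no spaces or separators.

111101111100010

Place data at non-parity positions: p1 p2 1 p4 0 1 1 p8 1 1 0 0 0 1 0
p1 (pos 1,3,5,7,9,11,13,15): XOR of data positions = 1⊕0⊕1⊕1⊕0⊕0⊕0 = 1
p2 (pos 2,3,6,7,10,11,14,15): XOR of data positions = 1⊕1⊕1⊕1⊕0⊕1⊕0 = 1
p4 (pos 4,5,6,7,12,13,14,15): XOR of data positions = 0⊕1⊕1⊕0⊕0⊕1⊕0 = 1
p8 (pos 8,9,10,11,12,13,14,15): XOR of data positions = 1⊕1⊕0⊕0⊕0⊕1⊕0 = 1
Codeword: 111101111100010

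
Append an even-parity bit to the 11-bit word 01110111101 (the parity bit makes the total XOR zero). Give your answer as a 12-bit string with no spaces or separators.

011101111010

XOR of the 11 data bits: 0⊕1⊕1⊕1⊕0⊕1⊕1⊕1⊕1⊕0⊕1 = 0
Parity bit = 0 (so all 12 bits XOR to 0).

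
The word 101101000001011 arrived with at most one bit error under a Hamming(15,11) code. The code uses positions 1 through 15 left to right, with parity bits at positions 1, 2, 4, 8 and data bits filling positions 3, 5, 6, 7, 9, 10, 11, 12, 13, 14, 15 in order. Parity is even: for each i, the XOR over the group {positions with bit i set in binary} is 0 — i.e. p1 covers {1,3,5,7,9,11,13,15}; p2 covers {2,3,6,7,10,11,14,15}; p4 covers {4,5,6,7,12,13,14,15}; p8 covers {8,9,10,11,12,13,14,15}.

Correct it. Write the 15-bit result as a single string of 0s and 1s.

s1 (pos 1,3,5,7,9,11,13,15): 1⊕1⊕0⊕0⊕0⊕0⊕0⊕1 = 1
s2 (pos 2,3,6,7,10,11,14,15): 0⊕1⊕1⊕0⊕0⊕0⊕1⊕1 = 0
s4 (pos 4,5,6,7,12,13,14,15): 1⊕0⊕1⊕0⊕1⊕0⊕1⊕1 = 1
s8 (pos 8,9,10,11,12,13,14,15): 0⊕0⊕0⊕0⊕1⊕0⊕1⊕1 = 1
Syndrome s8…s1 = 1101 → error at position 13.
Flip position 13: 101101000001011 → 101101000001111

101101000001111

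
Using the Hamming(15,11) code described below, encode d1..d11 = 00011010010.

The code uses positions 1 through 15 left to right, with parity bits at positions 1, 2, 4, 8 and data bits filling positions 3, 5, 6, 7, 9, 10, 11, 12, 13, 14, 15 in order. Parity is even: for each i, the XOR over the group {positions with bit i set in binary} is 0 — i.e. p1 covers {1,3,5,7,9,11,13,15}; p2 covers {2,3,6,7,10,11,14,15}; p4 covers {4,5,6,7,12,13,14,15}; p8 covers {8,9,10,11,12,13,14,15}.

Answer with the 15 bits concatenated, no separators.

110000111010010

Place data at non-parity positions: p1 p2 0 p4 0 0 1 p8 1 0 1 0 0 1 0
p1 (pos 1,3,5,7,9,11,13,15): XOR of data positions = 0⊕0⊕1⊕1⊕1⊕0⊕0 = 1
p2 (pos 2,3,6,7,10,11,14,15): XOR of data positions = 0⊕0⊕1⊕0⊕1⊕1⊕0 = 1
p4 (pos 4,5,6,7,12,13,14,15): XOR of data positions = 0⊕0⊕1⊕0⊕0⊕1⊕0 = 0
p8 (pos 8,9,10,11,12,13,14,15): XOR of data positions = 1⊕0⊕1⊕0⊕0⊕1⊕0 = 1
Codeword: 110000111010010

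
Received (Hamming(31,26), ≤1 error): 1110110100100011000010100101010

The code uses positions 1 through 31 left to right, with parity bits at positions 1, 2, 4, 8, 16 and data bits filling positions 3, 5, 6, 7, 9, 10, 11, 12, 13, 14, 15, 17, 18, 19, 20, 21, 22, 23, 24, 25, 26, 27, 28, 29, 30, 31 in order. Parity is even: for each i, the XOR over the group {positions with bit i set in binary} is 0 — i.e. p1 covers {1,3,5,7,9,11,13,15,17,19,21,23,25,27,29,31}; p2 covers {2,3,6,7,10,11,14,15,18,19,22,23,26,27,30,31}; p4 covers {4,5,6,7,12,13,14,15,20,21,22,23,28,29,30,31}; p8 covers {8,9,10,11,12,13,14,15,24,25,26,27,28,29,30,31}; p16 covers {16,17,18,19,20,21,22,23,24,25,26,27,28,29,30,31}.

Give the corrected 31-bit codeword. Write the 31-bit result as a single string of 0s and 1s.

s1 (pos 1,3,5,7,9,11,13,15,17,19,21,23,25,27,29,31): 1⊕1⊕1⊕0⊕0⊕1⊕0⊕1⊕0⊕0⊕1⊕1⊕0⊕0⊕0⊕0 = 1
s2 (pos 2,3,6,7,10,11,14,15,18,19,22,23,26,27,30,31): 1⊕1⊕1⊕0⊕0⊕1⊕0⊕1⊕0⊕0⊕0⊕1⊕1⊕0⊕1⊕0 = 0
s4 (pos 4,5,6,7,12,13,14,15,20,21,22,23,28,29,30,31): 0⊕1⊕1⊕0⊕0⊕0⊕0⊕1⊕0⊕1⊕0⊕1⊕1⊕0⊕1⊕0 = 1
s8 (pos 8,9,10,11,12,13,14,15,24,25,26,27,28,29,30,31): 1⊕0⊕0⊕1⊕0⊕0⊕0⊕1⊕0⊕0⊕1⊕0⊕1⊕0⊕1⊕0 = 0
s16 (pos 16,17,18,19,20,21,22,23,24,25,26,27,28,29,30,31): 1⊕0⊕0⊕0⊕0⊕1⊕0⊕1⊕0⊕0⊕1⊕0⊕1⊕0⊕1⊕0 = 0
Syndrome s16…s1 = 00101 → error at position 5.
Flip position 5: 1110110100100011000010100101010 → 1110010100100011000010100101010

1110010100100011000010100101010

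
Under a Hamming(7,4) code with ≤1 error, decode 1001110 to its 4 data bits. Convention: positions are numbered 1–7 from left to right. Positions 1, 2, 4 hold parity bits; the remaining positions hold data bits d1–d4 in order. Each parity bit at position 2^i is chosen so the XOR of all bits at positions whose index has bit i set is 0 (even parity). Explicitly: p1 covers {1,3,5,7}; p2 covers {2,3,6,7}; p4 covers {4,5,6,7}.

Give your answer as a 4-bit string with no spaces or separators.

s1 (pos 1,3,5,7): 1⊕0⊕1⊕0 = 0
s2 (pos 2,3,6,7): 0⊕0⊕1⊕0 = 1
s4 (pos 4,5,6,7): 1⊕1⊕1⊕0 = 1
Syndrome s4…s1 = 110 → error at position 6.
Flip position 6: 1001110 → 1001100
Read data bits from positions 3,5,6,7: 0100

0100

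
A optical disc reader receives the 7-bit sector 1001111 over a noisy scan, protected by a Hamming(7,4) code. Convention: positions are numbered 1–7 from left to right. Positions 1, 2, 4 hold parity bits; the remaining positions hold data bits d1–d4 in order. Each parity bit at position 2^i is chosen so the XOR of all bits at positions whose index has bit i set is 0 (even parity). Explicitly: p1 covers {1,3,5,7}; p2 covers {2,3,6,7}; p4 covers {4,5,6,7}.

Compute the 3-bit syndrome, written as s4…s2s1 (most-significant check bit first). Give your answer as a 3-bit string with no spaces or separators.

001

s1 (pos 1,3,5,7): 1⊕0⊕1⊕1 = 1
s2 (pos 2,3,6,7): 0⊕0⊕1⊕1 = 0
s4 (pos 4,5,6,7): 1⊕1⊕1⊕1 = 0
Syndrome s4…s1 = 001 → error at position 1.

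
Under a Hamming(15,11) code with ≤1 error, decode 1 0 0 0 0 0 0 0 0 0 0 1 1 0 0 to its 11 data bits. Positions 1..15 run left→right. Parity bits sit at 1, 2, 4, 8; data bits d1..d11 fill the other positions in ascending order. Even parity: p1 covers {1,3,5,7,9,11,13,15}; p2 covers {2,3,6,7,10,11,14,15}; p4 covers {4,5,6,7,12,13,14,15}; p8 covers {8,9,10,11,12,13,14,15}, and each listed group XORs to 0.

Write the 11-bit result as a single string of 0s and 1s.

00000001100

s1 (pos 1,3,5,7,9,11,13,15): 1⊕0⊕0⊕0⊕0⊕0⊕1⊕0 = 0
s2 (pos 2,3,6,7,10,11,14,15): 0⊕0⊕0⊕0⊕0⊕0⊕0⊕0 = 0
s4 (pos 4,5,6,7,12,13,14,15): 0⊕0⊕0⊕0⊕1⊕1⊕0⊕0 = 0
s8 (pos 8,9,10,11,12,13,14,15): 0⊕0⊕0⊕0⊕1⊕1⊕0⊕0 = 0
Syndrome s8…s1 = 0000 → no error.
Read data bits from positions 3,5,6,7,9,10,11,12,13,14,15: 00000001100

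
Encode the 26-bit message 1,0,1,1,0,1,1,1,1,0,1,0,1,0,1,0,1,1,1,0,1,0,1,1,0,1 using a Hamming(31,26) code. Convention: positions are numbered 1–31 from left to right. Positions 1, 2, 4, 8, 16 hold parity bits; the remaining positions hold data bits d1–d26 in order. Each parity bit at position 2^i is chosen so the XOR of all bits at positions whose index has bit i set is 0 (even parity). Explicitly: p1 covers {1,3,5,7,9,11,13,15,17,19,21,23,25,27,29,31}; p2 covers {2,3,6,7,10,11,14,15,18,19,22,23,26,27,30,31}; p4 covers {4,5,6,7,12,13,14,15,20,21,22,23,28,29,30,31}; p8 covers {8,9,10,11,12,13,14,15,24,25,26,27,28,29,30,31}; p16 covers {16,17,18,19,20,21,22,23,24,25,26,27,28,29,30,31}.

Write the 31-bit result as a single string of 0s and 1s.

0111011001111011010101110101101

Place data at non-parity positions: p1 p2 1 p4 0 1 1 p8 0 1 1 1 1 0 1 p16 0 1 0 1 0 1 1 1 0 1 0 1 1 0 1
p1 (pos 1,3,5,7,9,11,13,15,17,19,21,23,25,27,29,31): XOR of data positions = 1⊕0⊕1⊕0⊕1⊕1⊕1⊕0⊕0⊕0⊕1⊕0⊕0⊕1⊕1 = 0
p2 (pos 2,3,6,7,10,11,14,15,18,19,22,23,26,27,30,31): XOR of data positions = 1⊕1⊕1⊕1⊕1⊕0⊕1⊕1⊕0⊕1⊕1⊕1⊕0⊕0⊕1 = 1
p4 (pos 4,5,6,7,12,13,14,15,20,21,22,23,28,29,30,31): XOR of data positions = 0⊕1⊕1⊕1⊕1⊕0⊕1⊕1⊕0⊕1⊕1⊕1⊕1⊕0⊕1 = 1
p8 (pos 8,9,10,11,12,13,14,15,24,25,26,27,28,29,30,31): XOR of data positions = 0⊕1⊕1⊕1⊕1⊕0⊕1⊕1⊕0⊕1⊕0⊕1⊕1⊕0⊕1 = 0
p16 (pos 16,17,18,19,20,21,22,23,24,25,26,27,28,29,30,31): XOR of data positions = 0⊕1⊕0⊕1⊕0⊕1⊕1⊕1⊕0⊕1⊕0⊕1⊕1⊕0⊕1 = 1
Codeword: 0111011001111011010101110101101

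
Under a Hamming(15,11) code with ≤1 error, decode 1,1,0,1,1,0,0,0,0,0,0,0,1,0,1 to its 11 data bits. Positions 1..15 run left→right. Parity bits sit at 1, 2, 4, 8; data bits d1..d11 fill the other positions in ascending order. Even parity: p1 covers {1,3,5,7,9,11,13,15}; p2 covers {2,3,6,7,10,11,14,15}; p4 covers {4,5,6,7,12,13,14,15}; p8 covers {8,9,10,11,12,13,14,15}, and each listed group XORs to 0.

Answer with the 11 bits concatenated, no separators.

01000000101

s1 (pos 1,3,5,7,9,11,13,15): 1⊕0⊕1⊕0⊕0⊕0⊕1⊕1 = 0
s2 (pos 2,3,6,7,10,11,14,15): 1⊕0⊕0⊕0⊕0⊕0⊕0⊕1 = 0
s4 (pos 4,5,6,7,12,13,14,15): 1⊕1⊕0⊕0⊕0⊕1⊕0⊕1 = 0
s8 (pos 8,9,10,11,12,13,14,15): 0⊕0⊕0⊕0⊕0⊕1⊕0⊕1 = 0
Syndrome s8…s1 = 0000 → no error.
Read data bits from positions 3,5,6,7,9,10,11,12,13,14,15: 01000000101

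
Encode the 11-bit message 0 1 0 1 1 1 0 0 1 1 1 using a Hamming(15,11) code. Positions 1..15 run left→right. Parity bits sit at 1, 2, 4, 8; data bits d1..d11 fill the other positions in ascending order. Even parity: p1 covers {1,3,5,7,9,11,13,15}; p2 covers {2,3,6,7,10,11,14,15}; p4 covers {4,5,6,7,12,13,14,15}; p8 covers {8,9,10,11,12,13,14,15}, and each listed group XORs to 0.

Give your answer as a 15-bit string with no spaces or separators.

100110111100111

Place data at non-parity positions: p1 p2 0 p4 1 0 1 p8 1 1 0 0 1 1 1
p1 (pos 1,3,5,7,9,11,13,15): XOR of data positions = 0⊕1⊕1⊕1⊕0⊕1⊕1 = 1
p2 (pos 2,3,6,7,10,11,14,15): XOR of data positions = 0⊕0⊕1⊕1⊕0⊕1⊕1 = 0
p4 (pos 4,5,6,7,12,13,14,15): XOR of data positions = 1⊕0⊕1⊕0⊕1⊕1⊕1 = 1
p8 (pos 8,9,10,11,12,13,14,15): XOR of data positions = 1⊕1⊕0⊕0⊕1⊕1⊕1 = 1
Codeword: 100110111100111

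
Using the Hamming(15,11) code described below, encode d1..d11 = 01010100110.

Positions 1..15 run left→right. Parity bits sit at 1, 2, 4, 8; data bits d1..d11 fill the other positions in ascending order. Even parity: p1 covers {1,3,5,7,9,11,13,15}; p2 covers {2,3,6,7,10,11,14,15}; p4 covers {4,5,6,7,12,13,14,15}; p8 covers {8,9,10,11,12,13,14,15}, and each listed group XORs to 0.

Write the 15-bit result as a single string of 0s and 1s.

110010110100110

Place data at non-parity positions: p1 p2 0 p4 1 0 1 p8 0 1 0 0 1 1 0
p1 (pos 1,3,5,7,9,11,13,15): XOR of data positions = 0⊕1⊕1⊕0⊕0⊕1⊕0 = 1
p2 (pos 2,3,6,7,10,11,14,15): XOR of data positions = 0⊕0⊕1⊕1⊕0⊕1⊕0 = 1
p4 (pos 4,5,6,7,12,13,14,15): XOR of data positions = 1⊕0⊕1⊕0⊕1⊕1⊕0 = 0
p8 (pos 8,9,10,11,12,13,14,15): XOR of data positions = 0⊕1⊕0⊕0⊕1⊕1⊕0 = 1
Codeword: 110010110100110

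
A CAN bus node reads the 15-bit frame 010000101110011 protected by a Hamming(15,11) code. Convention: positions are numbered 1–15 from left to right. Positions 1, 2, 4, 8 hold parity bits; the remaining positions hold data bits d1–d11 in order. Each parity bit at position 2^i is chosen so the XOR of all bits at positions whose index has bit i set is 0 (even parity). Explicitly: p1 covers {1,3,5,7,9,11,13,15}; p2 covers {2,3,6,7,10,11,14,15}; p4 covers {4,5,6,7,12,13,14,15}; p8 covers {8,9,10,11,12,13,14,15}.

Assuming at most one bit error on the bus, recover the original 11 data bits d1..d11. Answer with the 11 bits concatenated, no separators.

00011111011

s1 (pos 1,3,5,7,9,11,13,15): 0⊕0⊕0⊕1⊕1⊕1⊕0⊕1 = 0
s2 (pos 2,3,6,7,10,11,14,15): 1⊕0⊕0⊕1⊕1⊕1⊕1⊕1 = 0
s4 (pos 4,5,6,7,12,13,14,15): 0⊕0⊕0⊕1⊕0⊕0⊕1⊕1 = 1
s8 (pos 8,9,10,11,12,13,14,15): 0⊕1⊕1⊕1⊕0⊕0⊕1⊕1 = 1
Syndrome s8…s1 = 1100 → error at position 12.
Flip position 12: 010000101110011 → 010000101111011
Read data bits from positions 3,5,6,7,9,10,11,12,13,14,15: 00011111011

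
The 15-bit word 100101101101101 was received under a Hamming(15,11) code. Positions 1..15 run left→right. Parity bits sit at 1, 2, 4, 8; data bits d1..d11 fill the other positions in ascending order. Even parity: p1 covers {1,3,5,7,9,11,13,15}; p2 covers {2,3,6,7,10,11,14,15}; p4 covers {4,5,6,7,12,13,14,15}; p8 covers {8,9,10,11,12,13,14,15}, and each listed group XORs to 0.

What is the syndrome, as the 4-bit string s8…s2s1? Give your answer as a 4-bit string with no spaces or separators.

s1 (pos 1,3,5,7,9,11,13,15): 1⊕0⊕0⊕1⊕1⊕0⊕1⊕1 = 1
s2 (pos 2,3,6,7,10,11,14,15): 0⊕0⊕1⊕1⊕1⊕0⊕0⊕1 = 0
s4 (pos 4,5,6,7,12,13,14,15): 1⊕0⊕1⊕1⊕1⊕1⊕0⊕1 = 0
s8 (pos 8,9,10,11,12,13,14,15): 0⊕1⊕1⊕0⊕1⊕1⊕0⊕1 = 1
Syndrome s8…s1 = 1001 → error at position 9.

1001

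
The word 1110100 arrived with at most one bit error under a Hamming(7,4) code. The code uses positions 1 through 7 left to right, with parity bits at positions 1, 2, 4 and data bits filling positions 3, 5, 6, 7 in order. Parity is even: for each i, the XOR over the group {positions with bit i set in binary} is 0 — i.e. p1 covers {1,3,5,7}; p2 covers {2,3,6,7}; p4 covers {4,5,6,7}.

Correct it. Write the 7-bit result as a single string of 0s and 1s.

s1 (pos 1,3,5,7): 1⊕1⊕1⊕0 = 1
s2 (pos 2,3,6,7): 1⊕1⊕0⊕0 = 0
s4 (pos 4,5,6,7): 0⊕1⊕0⊕0 = 1
Syndrome s4…s1 = 101 → error at position 5.
Flip position 5: 1110100 → 1110000

1110000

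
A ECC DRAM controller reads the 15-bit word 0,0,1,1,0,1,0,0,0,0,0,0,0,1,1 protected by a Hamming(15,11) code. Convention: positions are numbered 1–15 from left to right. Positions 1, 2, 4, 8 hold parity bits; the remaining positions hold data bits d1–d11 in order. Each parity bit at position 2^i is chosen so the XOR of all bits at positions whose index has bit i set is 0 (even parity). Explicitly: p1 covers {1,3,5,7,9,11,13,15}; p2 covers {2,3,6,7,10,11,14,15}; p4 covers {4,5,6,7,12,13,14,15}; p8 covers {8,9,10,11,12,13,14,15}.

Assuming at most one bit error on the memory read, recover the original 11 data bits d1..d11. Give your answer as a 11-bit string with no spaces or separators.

10100000011

s1 (pos 1,3,5,7,9,11,13,15): 0⊕1⊕0⊕0⊕0⊕0⊕0⊕1 = 0
s2 (pos 2,3,6,7,10,11,14,15): 0⊕1⊕1⊕0⊕0⊕0⊕1⊕1 = 0
s4 (pos 4,5,6,7,12,13,14,15): 1⊕0⊕1⊕0⊕0⊕0⊕1⊕1 = 0
s8 (pos 8,9,10,11,12,13,14,15): 0⊕0⊕0⊕0⊕0⊕0⊕1⊕1 = 0
Syndrome s8…s1 = 0000 → no error.
Read data bits from positions 3,5,6,7,9,10,11,12,13,14,15: 10100000011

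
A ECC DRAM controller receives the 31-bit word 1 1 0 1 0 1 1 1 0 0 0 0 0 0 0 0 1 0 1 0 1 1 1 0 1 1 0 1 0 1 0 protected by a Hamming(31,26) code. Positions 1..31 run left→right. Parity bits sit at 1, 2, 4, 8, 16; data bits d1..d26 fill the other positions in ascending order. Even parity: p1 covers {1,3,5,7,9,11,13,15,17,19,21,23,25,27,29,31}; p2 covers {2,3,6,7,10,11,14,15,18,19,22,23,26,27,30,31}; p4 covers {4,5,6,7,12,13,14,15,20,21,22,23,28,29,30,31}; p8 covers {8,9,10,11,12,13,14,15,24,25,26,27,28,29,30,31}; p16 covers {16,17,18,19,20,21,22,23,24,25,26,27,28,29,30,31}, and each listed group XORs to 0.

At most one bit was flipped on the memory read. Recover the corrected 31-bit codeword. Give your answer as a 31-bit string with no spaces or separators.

s1 (pos 1,3,5,7,9,11,13,15,17,19,21,23,25,27,29,31): 1⊕0⊕0⊕1⊕0⊕0⊕0⊕0⊕1⊕1⊕1⊕1⊕1⊕0⊕0⊕0 = 1
s2 (pos 2,3,6,7,10,11,14,15,18,19,22,23,26,27,30,31): 1⊕0⊕1⊕1⊕0⊕0⊕0⊕0⊕0⊕1⊕1⊕1⊕1⊕0⊕1⊕0 = 0
s4 (pos 4,5,6,7,12,13,14,15,20,21,22,23,28,29,30,31): 1⊕0⊕1⊕1⊕0⊕0⊕0⊕0⊕0⊕1⊕1⊕1⊕1⊕0⊕1⊕0 = 0
s8 (pos 8,9,10,11,12,13,14,15,24,25,26,27,28,29,30,31): 1⊕0⊕0⊕0⊕0⊕0⊕0⊕0⊕0⊕1⊕1⊕0⊕1⊕0⊕1⊕0 = 1
s16 (pos 16,17,18,19,20,21,22,23,24,25,26,27,28,29,30,31): 0⊕1⊕0⊕1⊕0⊕1⊕1⊕1⊕0⊕1⊕1⊕0⊕1⊕0⊕1⊕0 = 1
Syndrome s16…s1 = 11001 → error at position 25.
Flip position 25: 1101011100000000101011101101010 → 1101011100000000101011100101010

1101011100000000101011100101010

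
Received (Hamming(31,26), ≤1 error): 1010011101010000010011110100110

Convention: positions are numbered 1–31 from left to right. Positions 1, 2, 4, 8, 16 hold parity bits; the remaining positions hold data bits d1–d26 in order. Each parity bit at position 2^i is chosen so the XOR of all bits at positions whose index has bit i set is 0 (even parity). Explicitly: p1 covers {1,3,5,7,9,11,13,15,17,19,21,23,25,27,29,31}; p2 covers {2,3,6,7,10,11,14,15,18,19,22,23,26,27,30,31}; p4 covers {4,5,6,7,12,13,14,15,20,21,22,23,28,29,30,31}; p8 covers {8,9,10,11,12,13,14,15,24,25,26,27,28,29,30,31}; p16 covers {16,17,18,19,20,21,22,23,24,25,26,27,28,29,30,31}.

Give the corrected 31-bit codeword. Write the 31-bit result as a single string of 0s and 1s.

1010011100010000010011110100110

s1 (pos 1,3,5,7,9,11,13,15,17,19,21,23,25,27,29,31): 1⊕1⊕0⊕1⊕0⊕0⊕0⊕0⊕0⊕0⊕1⊕1⊕0⊕0⊕1⊕0 = 0
s2 (pos 2,3,6,7,10,11,14,15,18,19,22,23,26,27,30,31): 0⊕1⊕1⊕1⊕1⊕0⊕0⊕0⊕1⊕0⊕1⊕1⊕1⊕0⊕1⊕0 = 1
s4 (pos 4,5,6,7,12,13,14,15,20,21,22,23,28,29,30,31): 0⊕0⊕1⊕1⊕1⊕0⊕0⊕0⊕0⊕1⊕1⊕1⊕0⊕1⊕1⊕0 = 0
s8 (pos 8,9,10,11,12,13,14,15,24,25,26,27,28,29,30,31): 1⊕0⊕1⊕0⊕1⊕0⊕0⊕0⊕1⊕0⊕1⊕0⊕0⊕1⊕1⊕0 = 1
s16 (pos 16,17,18,19,20,21,22,23,24,25,26,27,28,29,30,31): 0⊕0⊕1⊕0⊕0⊕1⊕1⊕1⊕1⊕0⊕1⊕0⊕0⊕1⊕1⊕0 = 0
Syndrome s16…s1 = 01010 → error at position 10.
Flip position 10: 1010011101010000010011110100110 → 1010011100010000010011110100110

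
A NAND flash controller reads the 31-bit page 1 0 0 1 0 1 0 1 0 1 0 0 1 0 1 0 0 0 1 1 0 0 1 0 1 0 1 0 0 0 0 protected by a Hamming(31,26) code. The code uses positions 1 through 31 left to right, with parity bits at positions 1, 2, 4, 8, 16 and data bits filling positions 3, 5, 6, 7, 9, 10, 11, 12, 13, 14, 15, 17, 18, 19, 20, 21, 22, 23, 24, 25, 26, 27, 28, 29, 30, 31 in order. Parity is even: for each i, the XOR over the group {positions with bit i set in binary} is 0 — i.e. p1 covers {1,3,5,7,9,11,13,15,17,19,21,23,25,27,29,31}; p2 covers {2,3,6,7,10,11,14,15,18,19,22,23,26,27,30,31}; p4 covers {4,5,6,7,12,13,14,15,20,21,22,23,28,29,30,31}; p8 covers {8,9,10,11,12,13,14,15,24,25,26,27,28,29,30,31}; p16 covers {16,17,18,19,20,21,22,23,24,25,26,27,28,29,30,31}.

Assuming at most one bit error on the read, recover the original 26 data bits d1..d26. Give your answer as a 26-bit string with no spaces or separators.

s1 (pos 1,3,5,7,9,11,13,15,17,19,21,23,25,27,29,31): 1⊕0⊕0⊕0⊕0⊕0⊕1⊕1⊕0⊕1⊕0⊕1⊕1⊕1⊕0⊕0 = 1
s2 (pos 2,3,6,7,10,11,14,15,18,19,22,23,26,27,30,31): 0⊕0⊕1⊕0⊕1⊕0⊕0⊕1⊕0⊕1⊕0⊕1⊕0⊕1⊕0⊕0 = 0
s4 (pos 4,5,6,7,12,13,14,15,20,21,22,23,28,29,30,31): 1⊕0⊕1⊕0⊕0⊕1⊕0⊕1⊕1⊕0⊕0⊕1⊕0⊕0⊕0⊕0 = 0
s8 (pos 8,9,10,11,12,13,14,15,24,25,26,27,28,29,30,31): 1⊕0⊕1⊕0⊕0⊕1⊕0⊕1⊕0⊕1⊕0⊕1⊕0⊕0⊕0⊕0 = 0
s16 (pos 16,17,18,19,20,21,22,23,24,25,26,27,28,29,30,31): 0⊕0⊕0⊕1⊕1⊕0⊕0⊕1⊕0⊕1⊕0⊕1⊕0⊕0⊕0⊕0 = 1
Syndrome s16…s1 = 10001 → error at position 17.
Flip position 17: 1001010101001010001100101010000 → 1001010101001010101100101010000
Read data bits from positions 3,5,6,7,9,10,11,12,13,14,15,17,18,19,20,21,22,23,24,25,26,27,28,29,30,31: 00100100101101100101010000

00100100101101100101010000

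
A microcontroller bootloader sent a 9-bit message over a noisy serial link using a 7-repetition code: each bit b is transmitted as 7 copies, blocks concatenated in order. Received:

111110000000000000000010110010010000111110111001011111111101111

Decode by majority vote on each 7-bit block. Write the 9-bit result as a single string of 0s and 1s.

100001111

Block 1 (1111100): 5 ones → 1
Block 2 (0000000): 0 ones → 0
Block 3 (0000000): 0 ones → 0
Block 4 (0101100): 3 ones → 0
Block 5 (1001000): 2 ones → 0
Block 6 (0111110): 5 ones → 1
Block 7 (1110010): 4 ones → 1
Block 8 (1111111): 7 ones → 1
Block 9 (1101111): 6 ones → 1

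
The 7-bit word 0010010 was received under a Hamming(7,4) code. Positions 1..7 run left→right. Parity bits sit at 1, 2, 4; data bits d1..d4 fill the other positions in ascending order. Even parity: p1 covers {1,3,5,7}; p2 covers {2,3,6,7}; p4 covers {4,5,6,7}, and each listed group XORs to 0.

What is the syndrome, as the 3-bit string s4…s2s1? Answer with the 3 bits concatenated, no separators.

101

s1 (pos 1,3,5,7): 0⊕1⊕0⊕0 = 1
s2 (pos 2,3,6,7): 0⊕1⊕1⊕0 = 0
s4 (pos 4,5,6,7): 0⊕0⊕1⊕0 = 1
Syndrome s4…s1 = 101 → error at position 5.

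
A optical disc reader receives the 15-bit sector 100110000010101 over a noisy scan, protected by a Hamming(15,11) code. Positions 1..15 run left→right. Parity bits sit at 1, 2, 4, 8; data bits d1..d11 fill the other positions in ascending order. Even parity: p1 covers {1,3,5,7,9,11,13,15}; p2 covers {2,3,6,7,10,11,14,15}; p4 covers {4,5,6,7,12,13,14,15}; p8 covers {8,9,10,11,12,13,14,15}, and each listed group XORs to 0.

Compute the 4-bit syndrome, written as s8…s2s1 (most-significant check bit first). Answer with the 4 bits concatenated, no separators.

1001

s1 (pos 1,3,5,7,9,11,13,15): 1⊕0⊕1⊕0⊕0⊕1⊕1⊕1 = 1
s2 (pos 2,3,6,7,10,11,14,15): 0⊕0⊕0⊕0⊕0⊕1⊕0⊕1 = 0
s4 (pos 4,5,6,7,12,13,14,15): 1⊕1⊕0⊕0⊕0⊕1⊕0⊕1 = 0
s8 (pos 8,9,10,11,12,13,14,15): 0⊕0⊕0⊕1⊕0⊕1⊕0⊕1 = 1
Syndrome s8…s1 = 1001 → error at position 9.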